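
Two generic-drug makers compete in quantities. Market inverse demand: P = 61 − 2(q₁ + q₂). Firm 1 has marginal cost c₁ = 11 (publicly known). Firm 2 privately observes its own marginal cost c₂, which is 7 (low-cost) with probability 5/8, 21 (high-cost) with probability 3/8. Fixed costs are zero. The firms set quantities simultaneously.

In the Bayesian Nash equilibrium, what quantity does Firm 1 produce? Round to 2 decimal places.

8.54

Type-c best response for Firm 2: q₂(c) = (61 − c)/4 − q₁/2.
Firm 1 maximizes expected profit; its first-order condition is 61 − 4q₁ − 2E[q₂] − 11 = 0.
Substituting E[q₂] and solving: E[c₂] = 12.25, so q₁ = (61 − 2·11 + 12.25)/6 = 8.54167.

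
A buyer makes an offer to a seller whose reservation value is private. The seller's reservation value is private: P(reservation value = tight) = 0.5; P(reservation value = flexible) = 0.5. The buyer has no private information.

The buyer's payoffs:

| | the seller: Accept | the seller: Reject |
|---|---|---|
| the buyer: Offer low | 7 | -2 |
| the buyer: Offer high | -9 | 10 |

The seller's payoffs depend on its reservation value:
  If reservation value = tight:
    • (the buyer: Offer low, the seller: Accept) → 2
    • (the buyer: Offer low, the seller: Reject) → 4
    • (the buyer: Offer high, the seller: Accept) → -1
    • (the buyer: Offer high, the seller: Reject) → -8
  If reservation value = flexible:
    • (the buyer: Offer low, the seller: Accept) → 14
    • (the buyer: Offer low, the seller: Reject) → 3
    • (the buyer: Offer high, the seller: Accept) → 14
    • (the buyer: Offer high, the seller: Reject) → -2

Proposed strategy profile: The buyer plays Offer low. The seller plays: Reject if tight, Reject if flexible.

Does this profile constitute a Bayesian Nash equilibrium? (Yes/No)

No

The buyer plays Offer low: E[Offer low] = 0.5·(-2) + 0.5·(-2) = -2; E[Offer high] = 10. Not best-responding. ✗
The seller (reservation value tight), facing Offer low: Accept gives 2, Reject gives 4. Proposed Reject is best. ✓
The seller (reservation value flexible), facing Offer low: Accept gives 14, Reject gives 3. Proposed Reject is not best — profitable deviation exists. ✗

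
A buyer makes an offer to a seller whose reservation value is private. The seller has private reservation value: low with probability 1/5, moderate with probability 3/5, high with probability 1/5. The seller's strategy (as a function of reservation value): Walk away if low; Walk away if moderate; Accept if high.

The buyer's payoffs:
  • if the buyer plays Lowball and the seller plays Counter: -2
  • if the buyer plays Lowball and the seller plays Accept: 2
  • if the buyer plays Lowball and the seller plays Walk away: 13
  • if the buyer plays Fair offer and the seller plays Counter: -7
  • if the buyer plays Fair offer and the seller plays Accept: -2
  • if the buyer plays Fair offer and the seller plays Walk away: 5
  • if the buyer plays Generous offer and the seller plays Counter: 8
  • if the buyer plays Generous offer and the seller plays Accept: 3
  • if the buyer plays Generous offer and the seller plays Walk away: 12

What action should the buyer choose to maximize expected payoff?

Lowball

Compute the buyer's expected payoff for each action, taking the expectation over the seller's type.
E[Lowball] = 1/5·(13) + 3/5·(13) + 1/5·(2) = 54/5
E[Fair offer] = 1/5·(5) + 3/5·(5) + 1/5·(-2) = 18/5
E[Generous offer] = 1/5·(12) + 3/5·(12) + 1/5·(3) = 51/5
Best response: Lowball (54/5 is the largest).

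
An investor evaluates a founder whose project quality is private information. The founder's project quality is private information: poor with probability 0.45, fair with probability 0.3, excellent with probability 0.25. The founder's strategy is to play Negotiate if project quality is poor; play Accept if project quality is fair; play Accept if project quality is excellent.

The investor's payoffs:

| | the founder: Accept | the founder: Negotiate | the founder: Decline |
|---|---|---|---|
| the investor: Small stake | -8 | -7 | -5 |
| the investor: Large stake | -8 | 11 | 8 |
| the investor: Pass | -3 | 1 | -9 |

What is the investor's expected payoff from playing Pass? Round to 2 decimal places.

E[Pass] = 0.45·1 + 0.3·(-3) + 0.25·(-3) = 0.45 + (-0.9) + (-0.75) = -1.2

-1.20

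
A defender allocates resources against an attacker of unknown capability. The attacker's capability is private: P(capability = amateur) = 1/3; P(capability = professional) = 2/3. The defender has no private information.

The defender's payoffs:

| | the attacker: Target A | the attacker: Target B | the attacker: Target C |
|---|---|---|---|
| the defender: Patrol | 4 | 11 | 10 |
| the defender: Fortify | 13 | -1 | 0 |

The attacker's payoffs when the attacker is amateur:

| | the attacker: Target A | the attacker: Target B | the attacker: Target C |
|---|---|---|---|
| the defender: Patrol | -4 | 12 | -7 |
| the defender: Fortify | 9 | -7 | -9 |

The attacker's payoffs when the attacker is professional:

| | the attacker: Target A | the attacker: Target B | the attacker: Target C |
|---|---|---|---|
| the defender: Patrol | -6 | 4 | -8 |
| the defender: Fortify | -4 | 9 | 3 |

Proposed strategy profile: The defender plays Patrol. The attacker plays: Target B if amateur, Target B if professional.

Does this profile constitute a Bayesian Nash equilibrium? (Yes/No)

Yes

A profile is a BNE iff every type of every player is best-responding given beliefs about the other side.
The defender plays Patrol: E[Patrol] = 1/3·(11) + 2/3·(11) = 11; E[Fortify] = -1. Best-responding. ✓
The attacker (capability amateur), facing Patrol: Target A gives -4, Target B gives 12, Target C gives -7. Proposed Target B is best. ✓
The attacker (capability professional), facing Patrol: Target A gives -6, Target B gives 4, Target C gives -8. Proposed Target B is best. ✓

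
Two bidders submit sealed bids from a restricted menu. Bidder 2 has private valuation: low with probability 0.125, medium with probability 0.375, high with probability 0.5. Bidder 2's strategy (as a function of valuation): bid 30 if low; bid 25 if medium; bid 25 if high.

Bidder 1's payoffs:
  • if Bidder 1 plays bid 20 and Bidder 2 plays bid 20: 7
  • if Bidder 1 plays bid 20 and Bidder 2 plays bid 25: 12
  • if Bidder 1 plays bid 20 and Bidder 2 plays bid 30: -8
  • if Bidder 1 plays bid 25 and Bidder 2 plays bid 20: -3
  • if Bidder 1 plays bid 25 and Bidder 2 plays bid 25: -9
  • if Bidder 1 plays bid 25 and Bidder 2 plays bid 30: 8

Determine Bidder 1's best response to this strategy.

bid 20

Compute Bidder 1's expected payoff for each action, taking the expectation over Bidder 2's type.
E[bid 20] = 0.125·(-8) + 0.375·(12) + 0.5·(12) = 9.5
E[bid 25] = 0.125·(8) + 0.375·(-9) + 0.5·(-9) = -6.875
Best response: bid 20 (9.5 is the largest).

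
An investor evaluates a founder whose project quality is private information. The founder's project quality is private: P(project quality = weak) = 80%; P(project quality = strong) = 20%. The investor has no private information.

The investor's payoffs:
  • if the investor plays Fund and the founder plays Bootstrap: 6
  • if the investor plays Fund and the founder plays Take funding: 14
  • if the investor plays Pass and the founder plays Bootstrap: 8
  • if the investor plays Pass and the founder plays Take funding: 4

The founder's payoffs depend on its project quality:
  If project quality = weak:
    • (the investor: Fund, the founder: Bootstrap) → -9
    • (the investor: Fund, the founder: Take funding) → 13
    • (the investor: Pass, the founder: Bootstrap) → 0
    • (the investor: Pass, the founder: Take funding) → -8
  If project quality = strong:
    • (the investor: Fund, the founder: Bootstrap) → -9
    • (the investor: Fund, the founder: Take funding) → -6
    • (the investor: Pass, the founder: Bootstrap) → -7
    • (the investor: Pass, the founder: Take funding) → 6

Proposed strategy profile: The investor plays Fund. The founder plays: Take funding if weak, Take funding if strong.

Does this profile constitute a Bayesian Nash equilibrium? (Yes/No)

A profile is a BNE iff every type of every player is best-responding given beliefs about the other side.
The investor plays Fund: E[Fund] = 0.8·(14) + 0.2·(14) = 14; E[Pass] = 4. Best-responding. ✓
The founder (project quality weak), facing Fund: Bootstrap gives -9, Take funding gives 13. Proposed Take funding is best. ✓
The founder (project quality strong), facing Fund: Bootstrap gives -9, Take funding gives -6. Proposed Take funding is best. ✓

Yes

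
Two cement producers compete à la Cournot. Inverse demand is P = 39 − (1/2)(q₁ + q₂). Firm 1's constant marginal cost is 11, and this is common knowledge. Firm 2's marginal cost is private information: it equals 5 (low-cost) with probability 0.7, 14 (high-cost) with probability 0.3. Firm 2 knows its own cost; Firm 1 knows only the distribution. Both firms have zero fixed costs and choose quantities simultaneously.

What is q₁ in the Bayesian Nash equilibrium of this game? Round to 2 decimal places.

16.47

Each type of Firm 2 best-responds to q₁; Firm 1 best-responds to the expected q₂ over Firm 2's types.
Firm 2 with cost c maximizes (39 − (1/2)(q₁+q₂) − c)·q₂, giving q₂(c) = (39 − c − (1/2)q₁).
E[c₂] = 0.7·5 + 0.3·14 = 7.7
Firm 1's FOC against E[q₂] yields q₁ = (39 − 2·11 + E[c₂])/(3/2) = (39 − 22 + 7.7)/(3/2) = 16.4667.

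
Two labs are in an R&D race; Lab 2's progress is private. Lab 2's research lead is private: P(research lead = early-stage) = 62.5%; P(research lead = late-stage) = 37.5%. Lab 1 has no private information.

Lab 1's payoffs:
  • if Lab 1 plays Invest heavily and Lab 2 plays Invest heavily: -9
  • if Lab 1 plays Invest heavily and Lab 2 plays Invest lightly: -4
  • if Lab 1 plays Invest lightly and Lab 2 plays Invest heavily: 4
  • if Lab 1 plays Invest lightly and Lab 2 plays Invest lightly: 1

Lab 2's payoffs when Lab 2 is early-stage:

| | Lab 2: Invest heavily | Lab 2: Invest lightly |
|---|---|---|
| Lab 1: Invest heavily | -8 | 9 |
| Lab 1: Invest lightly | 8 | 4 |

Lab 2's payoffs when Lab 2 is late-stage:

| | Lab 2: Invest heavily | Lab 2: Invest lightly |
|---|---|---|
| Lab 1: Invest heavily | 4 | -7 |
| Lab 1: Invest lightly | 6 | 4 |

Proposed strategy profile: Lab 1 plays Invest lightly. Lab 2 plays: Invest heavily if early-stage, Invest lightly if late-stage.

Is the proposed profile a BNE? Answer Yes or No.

Lab 1 plays Invest lightly: E[Invest lightly] = 0.625·(4) + 0.375·(1) = 2.875; E[Invest heavily] = -7.125. Best-responding. ✓
Lab 2 (research lead early-stage), facing Invest lightly: Invest heavily gives 8, Invest lightly gives 4. Proposed Invest heavily is best. ✓
Lab 2 (research lead late-stage), facing Invest lightly: Invest heavily gives 6, Invest lightly gives 4. Proposed Invest lightly is not best — profitable deviation exists. ✗

No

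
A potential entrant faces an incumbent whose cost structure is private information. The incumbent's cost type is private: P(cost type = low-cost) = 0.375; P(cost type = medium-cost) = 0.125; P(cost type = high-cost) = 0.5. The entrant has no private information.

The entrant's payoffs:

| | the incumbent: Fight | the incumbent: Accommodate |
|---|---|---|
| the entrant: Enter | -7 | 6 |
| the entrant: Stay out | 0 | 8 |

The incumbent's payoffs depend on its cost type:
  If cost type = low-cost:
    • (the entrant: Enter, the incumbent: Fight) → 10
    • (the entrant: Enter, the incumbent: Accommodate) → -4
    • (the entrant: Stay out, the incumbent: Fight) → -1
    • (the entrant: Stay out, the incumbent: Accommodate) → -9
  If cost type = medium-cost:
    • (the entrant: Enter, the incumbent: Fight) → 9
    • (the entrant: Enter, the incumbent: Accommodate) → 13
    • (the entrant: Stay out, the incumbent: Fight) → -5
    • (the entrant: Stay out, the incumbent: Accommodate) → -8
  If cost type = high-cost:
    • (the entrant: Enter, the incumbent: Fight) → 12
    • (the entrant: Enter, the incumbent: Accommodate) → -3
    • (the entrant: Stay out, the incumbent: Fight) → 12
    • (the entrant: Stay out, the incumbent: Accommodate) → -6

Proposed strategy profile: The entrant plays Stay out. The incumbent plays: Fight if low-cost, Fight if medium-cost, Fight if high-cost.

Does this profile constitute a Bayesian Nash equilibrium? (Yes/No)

Yes

The entrant plays Stay out: E[Stay out] = 0.375·(0) + 0.125·(0) + 0.5·(0) = 0; E[Enter] = -7. Best-responding. ✓
The incumbent (cost type low-cost), facing Stay out: Fight gives -1, Accommodate gives -9. Proposed Fight is best. ✓
The incumbent (cost type medium-cost), facing Stay out: Fight gives -5, Accommodate gives -8. Proposed Fight is best. ✓
The incumbent (cost type high-cost), facing Stay out: Fight gives 12, Accommodate gives -6. Proposed Fight is best. ✓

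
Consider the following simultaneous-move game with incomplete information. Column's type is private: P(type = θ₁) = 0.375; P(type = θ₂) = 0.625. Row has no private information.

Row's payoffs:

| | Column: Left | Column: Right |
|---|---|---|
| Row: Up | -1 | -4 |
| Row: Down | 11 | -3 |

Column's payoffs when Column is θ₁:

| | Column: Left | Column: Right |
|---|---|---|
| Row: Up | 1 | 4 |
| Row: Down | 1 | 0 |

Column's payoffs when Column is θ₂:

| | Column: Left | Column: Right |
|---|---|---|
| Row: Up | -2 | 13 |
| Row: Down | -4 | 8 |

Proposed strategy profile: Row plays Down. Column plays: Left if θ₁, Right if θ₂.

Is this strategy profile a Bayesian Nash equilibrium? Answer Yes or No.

Row plays Down: E[Down] = 0.375·(11) + 0.625·(-3) = 2.25; E[Up] = -2.875. Best-responding. ✓
Column (type θ₁), facing Down: Left gives 1, Right gives 0. Proposed Left is best. ✓
Column (type θ₂), facing Down: Left gives -4, Right gives 8. Proposed Right is best. ✓

Yes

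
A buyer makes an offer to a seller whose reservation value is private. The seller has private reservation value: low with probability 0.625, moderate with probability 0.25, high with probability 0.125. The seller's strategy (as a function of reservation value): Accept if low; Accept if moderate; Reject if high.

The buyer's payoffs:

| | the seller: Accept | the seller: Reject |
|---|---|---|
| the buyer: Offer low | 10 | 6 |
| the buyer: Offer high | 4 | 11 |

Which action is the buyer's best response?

E[Offer low] = 0.625·(10) + 0.25·(10) + 0.125·(6) = 9.5
E[Offer high] = 0.625·(4) + 0.25·(4) + 0.125·(11) = 4.875
Best response: Offer low (9.5 is the largest).

Offer low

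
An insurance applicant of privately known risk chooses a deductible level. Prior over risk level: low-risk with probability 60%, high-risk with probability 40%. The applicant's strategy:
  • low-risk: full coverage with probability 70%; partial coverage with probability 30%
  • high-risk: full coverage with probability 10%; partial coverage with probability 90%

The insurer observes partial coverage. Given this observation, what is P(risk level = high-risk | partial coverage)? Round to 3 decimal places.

Apply Bayes' rule using the sender's strategy as the likelihood.
P(partial coverage) = 0.6·0.3 + 0.4·0.9 = 0.54
P(high-risk | partial coverage) = (0.4·0.9) / 0.54 = 0.36 / 0.54 = 0.666667

0.667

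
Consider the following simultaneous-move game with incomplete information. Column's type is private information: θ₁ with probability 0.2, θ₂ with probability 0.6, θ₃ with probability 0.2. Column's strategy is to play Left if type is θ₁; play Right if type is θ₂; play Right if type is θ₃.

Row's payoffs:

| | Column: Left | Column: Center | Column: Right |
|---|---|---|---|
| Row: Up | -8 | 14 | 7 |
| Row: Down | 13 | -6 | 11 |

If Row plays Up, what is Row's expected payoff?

4

Take the expectation over Column's type, weighting each type's action by its prior probability.
E[Up] = 0.2·(-8) + 0.6·7 + 0.2·7 = (-1.6) + 4.2 + 1.4 = 4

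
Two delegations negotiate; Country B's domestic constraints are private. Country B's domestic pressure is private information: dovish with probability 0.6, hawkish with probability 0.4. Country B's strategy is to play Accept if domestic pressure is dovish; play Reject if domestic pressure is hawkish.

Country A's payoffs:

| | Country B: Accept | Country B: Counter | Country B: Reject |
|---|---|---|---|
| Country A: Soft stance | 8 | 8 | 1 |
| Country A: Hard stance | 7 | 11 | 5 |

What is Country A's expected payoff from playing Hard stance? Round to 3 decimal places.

6.200

E[Hard stance] = 0.6·7 + 0.4·5 = 4.2 + 2 = 6.2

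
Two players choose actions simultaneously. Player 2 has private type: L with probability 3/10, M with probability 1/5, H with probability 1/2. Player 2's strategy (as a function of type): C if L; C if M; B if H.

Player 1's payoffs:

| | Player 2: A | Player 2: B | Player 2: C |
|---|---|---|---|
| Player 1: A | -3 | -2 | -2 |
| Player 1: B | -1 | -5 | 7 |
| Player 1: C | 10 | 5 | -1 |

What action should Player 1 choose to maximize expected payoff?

C

E[A] = 3/10·(-2) + 1/5·(-2) + 1/2·(-2) = -2
E[B] = 3/10·(7) + 1/5·(7) + 1/2·(-5) = 1
E[C] = 3/10·(-1) + 1/5·(-1) + 1/2·(5) = 2
Best response: C (2 is the largest).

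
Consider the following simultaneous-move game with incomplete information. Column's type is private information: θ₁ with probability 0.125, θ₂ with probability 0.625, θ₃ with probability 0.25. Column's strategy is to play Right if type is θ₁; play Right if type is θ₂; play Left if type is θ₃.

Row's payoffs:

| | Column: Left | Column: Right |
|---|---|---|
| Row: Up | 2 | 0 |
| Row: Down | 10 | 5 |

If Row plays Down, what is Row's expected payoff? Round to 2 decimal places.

6.25

Take the expectation over Column's type, weighting each type's action by its prior probability.
E[Down] = 0.125·5 + 0.625·5 + 0.25·10 = 0.625 + 3.125 + 2.5 = 6.25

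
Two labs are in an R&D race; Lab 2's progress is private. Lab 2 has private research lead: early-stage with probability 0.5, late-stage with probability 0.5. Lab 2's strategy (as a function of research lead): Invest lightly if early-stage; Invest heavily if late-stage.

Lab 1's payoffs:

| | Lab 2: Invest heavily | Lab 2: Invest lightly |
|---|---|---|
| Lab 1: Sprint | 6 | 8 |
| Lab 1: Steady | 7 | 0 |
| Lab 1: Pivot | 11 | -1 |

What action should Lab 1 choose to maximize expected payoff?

Compute Lab 1's expected payoff for each action, taking the expectation over Lab 2's type.
E[Sprint] = 0.5·(8) + 0.5·(6) = 7
E[Steady] = 0.5·(0) + 0.5·(7) = 3.5
E[Pivot] = 0.5·(-1) + 0.5·(11) = 5
Best response: Sprint (7 is the largest).

Sprint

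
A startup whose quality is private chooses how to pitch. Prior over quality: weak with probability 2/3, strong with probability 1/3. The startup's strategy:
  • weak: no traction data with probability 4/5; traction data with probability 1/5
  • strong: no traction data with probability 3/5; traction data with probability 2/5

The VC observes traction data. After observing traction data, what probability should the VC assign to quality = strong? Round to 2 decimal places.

0.50

P(traction data) = (2/3)·(1/5) + (1/3)·(2/5) = 4/15
P(strong | traction data) = ((1/3)·(2/5)) / (4/15) = (2/15) / (4/15) = 1/2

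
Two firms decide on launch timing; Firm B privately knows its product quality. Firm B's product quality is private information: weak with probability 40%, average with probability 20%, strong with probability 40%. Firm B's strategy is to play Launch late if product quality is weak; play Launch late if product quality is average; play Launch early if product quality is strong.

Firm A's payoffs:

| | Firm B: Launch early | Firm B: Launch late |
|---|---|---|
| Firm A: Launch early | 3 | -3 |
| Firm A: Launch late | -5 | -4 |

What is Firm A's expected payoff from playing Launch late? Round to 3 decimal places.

-4.400

Take the expectation over Firm B's product quality, weighting each type's action by its prior probability.
E[Launch late] = 0.4·(-4) + 0.2·(-4) + 0.4·(-5) = (-1.6) + (-0.8) + (-2) = -4.4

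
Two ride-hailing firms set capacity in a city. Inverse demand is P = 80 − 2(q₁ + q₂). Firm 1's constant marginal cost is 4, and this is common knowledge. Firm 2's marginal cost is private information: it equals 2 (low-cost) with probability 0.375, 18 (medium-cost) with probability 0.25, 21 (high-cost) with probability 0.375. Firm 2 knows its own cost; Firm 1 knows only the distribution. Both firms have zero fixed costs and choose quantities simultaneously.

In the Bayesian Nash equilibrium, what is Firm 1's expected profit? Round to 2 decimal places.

Firm 2 with cost c maximizes (80 − 2(q₁+q₂) − c)·q₂, giving q₂(c) = (80 − c − 2q₁)/4.
E[c₂] = 0.375·2 + 0.25·18 + 0.375·21 = 13.125
Firm 1's FOC against E[q₂] yields q₁ = (80 − 2·4 + E[c₂])/6 = (80 − 8 + 13.125)/6 = 14.1875.
E[P] = 80 − 2·(q₁ + E[q₂]) = 32.375; Firm 1's expected profit = (E[P] − 4)·q₁ = (32.375 − 4)·14.1875 = 402.57.

402.57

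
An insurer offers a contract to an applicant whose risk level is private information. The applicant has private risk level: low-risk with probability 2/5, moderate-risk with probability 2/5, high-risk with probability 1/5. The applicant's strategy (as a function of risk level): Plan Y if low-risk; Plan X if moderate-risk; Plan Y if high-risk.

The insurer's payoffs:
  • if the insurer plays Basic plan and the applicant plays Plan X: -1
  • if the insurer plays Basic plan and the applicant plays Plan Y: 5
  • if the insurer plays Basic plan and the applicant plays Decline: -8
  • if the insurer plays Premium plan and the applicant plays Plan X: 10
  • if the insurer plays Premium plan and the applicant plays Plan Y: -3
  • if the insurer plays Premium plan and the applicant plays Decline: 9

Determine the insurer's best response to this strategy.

Basic plan

Compute the insurer's expected payoff for each action, taking the expectation over the applicant's type.
E[Basic plan] = 2/5·(5) + 2/5·(-1) + 1/5·(5) = 13/5
E[Premium plan] = 2/5·(-3) + 2/5·(10) + 1/5·(-3) = 11/5
Best response: Basic plan (13/5 is the largest).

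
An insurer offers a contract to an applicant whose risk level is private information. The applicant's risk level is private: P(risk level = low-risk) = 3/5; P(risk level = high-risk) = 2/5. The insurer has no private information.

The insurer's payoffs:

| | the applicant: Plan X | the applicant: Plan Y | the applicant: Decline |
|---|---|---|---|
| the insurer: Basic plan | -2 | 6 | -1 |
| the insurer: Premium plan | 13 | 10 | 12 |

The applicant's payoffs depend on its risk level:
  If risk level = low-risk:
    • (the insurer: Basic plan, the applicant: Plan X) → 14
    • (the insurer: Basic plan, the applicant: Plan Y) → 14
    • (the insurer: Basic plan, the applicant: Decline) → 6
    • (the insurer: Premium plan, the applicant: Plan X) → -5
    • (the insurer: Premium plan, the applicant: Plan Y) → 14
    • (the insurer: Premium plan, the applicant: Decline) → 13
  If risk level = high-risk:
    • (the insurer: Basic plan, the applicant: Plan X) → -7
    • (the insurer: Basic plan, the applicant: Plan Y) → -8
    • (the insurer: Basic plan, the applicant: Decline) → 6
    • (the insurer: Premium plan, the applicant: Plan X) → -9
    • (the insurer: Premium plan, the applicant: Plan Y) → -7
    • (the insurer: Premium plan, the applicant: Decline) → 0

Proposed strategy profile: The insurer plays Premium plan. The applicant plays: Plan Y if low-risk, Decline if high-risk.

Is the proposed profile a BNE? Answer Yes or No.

Yes

A profile is a BNE iff every type of every player is best-responding given beliefs about the other side.
The insurer plays Premium plan: E[Premium plan] = 3/5·(10) + 2/5·(12) = 54/5; E[Basic plan] = 16/5. Best-responding. ✓
The applicant (risk level low-risk), facing Premium plan: Plan X gives -5, Plan Y gives 14, Decline gives 13. Proposed Plan Y is best. ✓
The applicant (risk level high-risk), facing Premium plan: Plan X gives -9, Plan Y gives -7, Decline gives 0. Proposed Decline is best. ✓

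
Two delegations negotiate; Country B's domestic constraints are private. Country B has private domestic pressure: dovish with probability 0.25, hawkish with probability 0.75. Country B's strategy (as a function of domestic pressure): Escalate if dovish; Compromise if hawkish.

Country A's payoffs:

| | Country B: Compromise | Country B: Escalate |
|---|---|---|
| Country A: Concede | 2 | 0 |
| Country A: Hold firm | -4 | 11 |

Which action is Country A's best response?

Concede

E[Concede] = 0.25·(0) + 0.75·(2) = 1.5
E[Hold firm] = 0.25·(11) + 0.75·(-4) = -0.25
Best response: Concede (1.5 is the largest).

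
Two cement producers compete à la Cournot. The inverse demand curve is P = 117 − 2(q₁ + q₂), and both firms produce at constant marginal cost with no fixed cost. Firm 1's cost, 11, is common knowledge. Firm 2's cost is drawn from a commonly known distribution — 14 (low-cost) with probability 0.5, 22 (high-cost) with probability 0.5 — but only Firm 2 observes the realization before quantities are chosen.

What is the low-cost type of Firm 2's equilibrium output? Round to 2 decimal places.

Firm 2 with cost c maximizes (117 − 2(q₁+q₂) − c)·q₂, giving q₂(c) = (117 − c − 2q₁)/4.
E[c₂] = 0.5·14 + 0.5·22 = 18
Firm 1's FOC against E[q₂] yields q₁ = (117 − 2·11 + E[c₂])/6 = (117 − 22 + 18)/6 = 18.8333.
q₂(low-cost) = (117 − 14 − 2·18.8333)/4 = 16.3333.

16.33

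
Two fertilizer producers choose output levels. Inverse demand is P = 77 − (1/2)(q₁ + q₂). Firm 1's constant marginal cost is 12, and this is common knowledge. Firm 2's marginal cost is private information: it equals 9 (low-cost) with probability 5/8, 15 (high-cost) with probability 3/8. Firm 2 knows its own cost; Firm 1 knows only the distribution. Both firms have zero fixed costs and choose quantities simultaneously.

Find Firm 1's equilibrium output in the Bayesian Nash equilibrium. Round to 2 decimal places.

Firm 2 with cost c maximizes (77 − (1/2)(q₁+q₂) − c)·q₂, giving q₂(c) = (77 − c − (1/2)q₁).
E[c₂] = 5/8·9 + 3/8·15 = 11.25
Firm 1's FOC against E[q₂] yields q₁ = (77 − 2·12 + E[c₂])/(3/2) = (77 − 24 + 11.25)/(3/2) = 42.8333.

42.83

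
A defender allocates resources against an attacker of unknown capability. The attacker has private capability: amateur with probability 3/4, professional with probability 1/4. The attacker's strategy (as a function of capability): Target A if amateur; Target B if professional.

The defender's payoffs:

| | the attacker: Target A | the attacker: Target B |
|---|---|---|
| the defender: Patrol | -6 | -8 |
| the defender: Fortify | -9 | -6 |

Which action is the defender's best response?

E[Patrol] = 3/4·(-6) + 1/4·(-8) = -13/2
E[Fortify] = 3/4·(-9) + 1/4·(-6) = -33/4
Best response: Patrol (-13/2 is the largest).

Patrol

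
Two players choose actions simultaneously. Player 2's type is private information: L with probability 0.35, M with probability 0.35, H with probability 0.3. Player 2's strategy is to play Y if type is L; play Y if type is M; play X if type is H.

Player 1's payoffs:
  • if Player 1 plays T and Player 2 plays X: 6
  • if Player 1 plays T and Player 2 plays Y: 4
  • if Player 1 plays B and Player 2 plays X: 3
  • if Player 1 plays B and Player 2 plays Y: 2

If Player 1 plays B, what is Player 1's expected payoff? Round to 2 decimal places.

2.30

Take the expectation over Player 2's type, weighting each type's action by its prior probability.
E[B] = 0.35·2 + 0.35·2 + 0.3·3 = 0.7 + 0.7 + 0.9 = 2.3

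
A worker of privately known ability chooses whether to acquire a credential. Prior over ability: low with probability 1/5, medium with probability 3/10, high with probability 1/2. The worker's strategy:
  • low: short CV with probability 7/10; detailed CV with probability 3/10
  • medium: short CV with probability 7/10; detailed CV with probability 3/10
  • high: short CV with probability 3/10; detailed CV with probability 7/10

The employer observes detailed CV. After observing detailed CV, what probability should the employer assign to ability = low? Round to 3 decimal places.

Apply Bayes' rule using the sender's strategy as the likelihood.
P(detailed CV) = (1/5)·(3/10) + (3/10)·(3/10) + (1/2)·(7/10) = 1/2
P(low | detailed CV) = ((1/5)·(3/10)) / (1/2) = (3/50) / (1/2) = 3/25

0.120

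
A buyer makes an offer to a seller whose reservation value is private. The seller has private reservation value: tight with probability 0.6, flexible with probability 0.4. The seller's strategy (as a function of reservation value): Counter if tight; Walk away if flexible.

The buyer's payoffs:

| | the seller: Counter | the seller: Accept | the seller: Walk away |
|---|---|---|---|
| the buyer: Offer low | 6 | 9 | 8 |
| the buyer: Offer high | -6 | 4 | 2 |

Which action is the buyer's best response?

Offer low

Compute the buyer's expected payoff for each action, taking the expectation over the seller's type.
E[Offer low] = 0.6·(6) + 0.4·(8) = 6.8
E[Offer high] = 0.6·(-6) + 0.4·(2) = -2.8
Best response: Offer low (6.8 is the largest).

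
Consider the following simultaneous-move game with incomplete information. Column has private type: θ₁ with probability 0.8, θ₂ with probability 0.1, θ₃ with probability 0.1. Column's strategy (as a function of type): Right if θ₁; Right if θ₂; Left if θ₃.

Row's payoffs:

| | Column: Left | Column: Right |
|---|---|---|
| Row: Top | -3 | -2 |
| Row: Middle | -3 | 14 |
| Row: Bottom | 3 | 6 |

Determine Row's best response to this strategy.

Middle

Compute Row's expected payoff for each action, taking the expectation over Column's type.
E[Top] = 0.8·(-2) + 0.1·(-2) + 0.1·(-3) = -2.1
E[Middle] = 0.8·(14) + 0.1·(14) + 0.1·(-3) = 12.3
E[Bottom] = 0.8·(6) + 0.1·(6) + 0.1·(3) = 5.7
Best response: Middle (12.3 is the largest).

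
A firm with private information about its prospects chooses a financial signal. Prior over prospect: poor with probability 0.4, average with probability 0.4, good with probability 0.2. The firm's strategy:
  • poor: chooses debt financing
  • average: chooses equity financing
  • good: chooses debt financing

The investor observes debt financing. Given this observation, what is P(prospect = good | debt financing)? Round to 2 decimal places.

0.33

P(debt financing) = 0.4·1 + 0.4·0 + 0.2·1 = 0.6
P(good | debt financing) = (0.2·1) / 0.6 = 0.2 / 0.6 = 0.333333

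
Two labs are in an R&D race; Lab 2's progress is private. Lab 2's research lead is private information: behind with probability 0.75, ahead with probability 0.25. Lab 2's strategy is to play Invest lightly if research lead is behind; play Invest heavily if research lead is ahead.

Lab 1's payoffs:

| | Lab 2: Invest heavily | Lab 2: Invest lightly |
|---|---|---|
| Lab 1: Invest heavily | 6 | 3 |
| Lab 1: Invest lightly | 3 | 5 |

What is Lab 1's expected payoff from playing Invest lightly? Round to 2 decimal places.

4.50

Take the expectation over Lab 2's research lead, weighting each type's action by its prior probability.
E[Invest lightly] = 0.75·5 + 0.25·3 = 3.75 + 0.75 = 4.5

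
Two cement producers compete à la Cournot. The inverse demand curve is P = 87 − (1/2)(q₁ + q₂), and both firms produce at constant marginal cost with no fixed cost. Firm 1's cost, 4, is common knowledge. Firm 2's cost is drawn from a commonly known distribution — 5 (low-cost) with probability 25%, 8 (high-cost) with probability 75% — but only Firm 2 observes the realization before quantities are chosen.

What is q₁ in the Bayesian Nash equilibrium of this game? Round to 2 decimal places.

57.50

Firm 2 with cost c maximizes (87 − (1/2)(q₁+q₂) − c)·q₂, giving q₂(c) = (87 − c − (1/2)q₁).
E[c₂] = 0.25·5 + 0.75·8 = 7.25
Firm 1's FOC against E[q₂] yields q₁ = (87 − 2·4 + E[c₂])/(3/2) = (87 − 8 + 7.25)/(3/2) = 57.5.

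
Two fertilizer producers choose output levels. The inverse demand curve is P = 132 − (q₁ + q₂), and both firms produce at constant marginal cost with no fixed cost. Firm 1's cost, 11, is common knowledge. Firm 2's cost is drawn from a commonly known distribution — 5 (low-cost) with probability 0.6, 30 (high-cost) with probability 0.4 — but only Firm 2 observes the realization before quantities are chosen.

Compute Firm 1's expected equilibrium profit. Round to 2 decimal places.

1736.11

Type-c best response for Firm 2: q₂(c) = (132 − c)/2 − q₁/2.
Firm 1 maximizes expected profit; its first-order condition is 132 − 2q₁ − E[q₂] − 11 = 0.
Substituting E[q₂] and solving: E[c₂] = 15, so q₁ = (132 − 2·11 + 15)/3 = 41.6667.
E[P] = 132 − (q₁ + E[q₂]) = 52.6667; Firm 1's expected profit = (E[P] − 11)·q₁ = (52.6667 − 11)·41.6667 = 1736.11.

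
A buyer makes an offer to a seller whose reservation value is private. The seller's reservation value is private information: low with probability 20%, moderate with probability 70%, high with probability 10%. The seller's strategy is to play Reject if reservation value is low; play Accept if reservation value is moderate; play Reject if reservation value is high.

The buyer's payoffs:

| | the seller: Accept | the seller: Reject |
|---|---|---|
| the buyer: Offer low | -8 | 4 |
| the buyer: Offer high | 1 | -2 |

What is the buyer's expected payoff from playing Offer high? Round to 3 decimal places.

E[Offer high] = 0.2·(-2) + 0.7·1 + 0.1·(-2) = (-0.4) + 0.7 + (-0.2) = 0.1

0.100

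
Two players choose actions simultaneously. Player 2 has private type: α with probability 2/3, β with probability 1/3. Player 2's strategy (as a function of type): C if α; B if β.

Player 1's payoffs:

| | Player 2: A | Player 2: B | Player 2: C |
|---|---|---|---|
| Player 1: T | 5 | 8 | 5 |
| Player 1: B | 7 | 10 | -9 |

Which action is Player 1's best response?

T

Compute Player 1's expected payoff for each action, taking the expectation over Player 2's type.
E[T] = 2/3·(5) + 1/3·(8) = 6
E[B] = 2/3·(-9) + 1/3·(10) = -8/3
Best response: T (6 is the largest).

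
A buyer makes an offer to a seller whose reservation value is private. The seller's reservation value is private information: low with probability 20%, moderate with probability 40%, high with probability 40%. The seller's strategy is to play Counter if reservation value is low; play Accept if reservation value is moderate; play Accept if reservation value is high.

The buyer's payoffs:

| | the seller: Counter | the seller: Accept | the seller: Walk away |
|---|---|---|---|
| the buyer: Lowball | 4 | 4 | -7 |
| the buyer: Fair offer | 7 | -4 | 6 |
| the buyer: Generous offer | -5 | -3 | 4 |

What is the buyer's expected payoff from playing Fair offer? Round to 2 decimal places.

-1.80

E[Fair offer] = 0.2·7 + 0.4·(-4) + 0.4·(-4) = 1.4 + (-1.6) + (-1.6) = -1.8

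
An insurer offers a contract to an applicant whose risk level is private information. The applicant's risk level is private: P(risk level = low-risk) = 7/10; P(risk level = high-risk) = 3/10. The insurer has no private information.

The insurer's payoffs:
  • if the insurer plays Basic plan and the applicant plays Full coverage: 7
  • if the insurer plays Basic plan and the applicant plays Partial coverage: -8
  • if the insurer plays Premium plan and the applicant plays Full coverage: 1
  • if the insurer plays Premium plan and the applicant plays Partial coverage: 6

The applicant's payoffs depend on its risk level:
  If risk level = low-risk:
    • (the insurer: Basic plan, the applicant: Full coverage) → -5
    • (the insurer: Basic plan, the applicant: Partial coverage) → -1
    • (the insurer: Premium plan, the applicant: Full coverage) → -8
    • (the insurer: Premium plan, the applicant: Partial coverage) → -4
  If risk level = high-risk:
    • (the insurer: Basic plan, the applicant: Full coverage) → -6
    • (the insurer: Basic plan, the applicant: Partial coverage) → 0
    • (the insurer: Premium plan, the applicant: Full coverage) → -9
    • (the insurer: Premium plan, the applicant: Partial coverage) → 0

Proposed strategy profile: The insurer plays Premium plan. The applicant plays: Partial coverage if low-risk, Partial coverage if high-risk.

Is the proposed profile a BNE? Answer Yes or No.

Yes

The insurer plays Premium plan: E[Premium plan] = 7/10·(6) + 3/10·(6) = 6; E[Basic plan] = -8. Best-responding. ✓
The applicant (risk level low-risk), facing Premium plan: Full coverage gives -8, Partial coverage gives -4. Proposed Partial coverage is best. ✓
The applicant (risk level high-risk), facing Premium plan: Full coverage gives -9, Partial coverage gives 0. Proposed Partial coverage is best. ✓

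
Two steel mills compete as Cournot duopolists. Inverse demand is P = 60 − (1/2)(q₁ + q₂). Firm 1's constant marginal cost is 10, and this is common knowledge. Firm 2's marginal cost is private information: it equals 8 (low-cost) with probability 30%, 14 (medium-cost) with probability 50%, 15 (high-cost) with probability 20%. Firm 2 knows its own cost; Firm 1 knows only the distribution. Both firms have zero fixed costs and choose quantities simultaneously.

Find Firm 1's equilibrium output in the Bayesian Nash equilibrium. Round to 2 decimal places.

Type-c best response for Firm 2: q₂(c) = (60 − c) − q₁/2.
Firm 1 maximizes expected profit; its first-order condition is 60 − q₁ − (1/2)E[q₂] − 10 = 0.
Substituting E[q₂] and solving: E[c₂] = 12.4, so q₁ = (60 − 2·10 + 12.4)/(3/2) = 34.9333.

34.93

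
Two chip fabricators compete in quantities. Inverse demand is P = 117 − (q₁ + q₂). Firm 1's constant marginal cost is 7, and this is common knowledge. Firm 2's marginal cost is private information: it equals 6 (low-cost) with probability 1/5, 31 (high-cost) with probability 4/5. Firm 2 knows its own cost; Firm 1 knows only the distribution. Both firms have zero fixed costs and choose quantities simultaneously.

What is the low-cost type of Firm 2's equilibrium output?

Type-c best response for Firm 2: q₂(c) = (117 − c)/2 − q₁/2.
Firm 1 maximizes expected profit; its first-order condition is 117 − 2q₁ − E[q₂] − 7 = 0.
Substituting E[q₂] and solving: E[c₂] = 26, so q₁ = (117 − 2·7 + 26)/3 = 43.
q₂(low-cost) = (117 − 6 − 43)/2 = 34.

34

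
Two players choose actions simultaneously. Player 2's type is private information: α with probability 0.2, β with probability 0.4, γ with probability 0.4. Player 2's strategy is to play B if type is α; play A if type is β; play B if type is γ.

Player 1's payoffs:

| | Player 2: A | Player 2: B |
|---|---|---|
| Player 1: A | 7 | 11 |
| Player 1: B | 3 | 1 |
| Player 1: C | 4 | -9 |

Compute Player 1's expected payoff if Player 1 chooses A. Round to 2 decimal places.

E[A] = 0.2·11 + 0.4·7 + 0.4·11 = 2.2 + 2.8 + 4.4 = 9.4

9.40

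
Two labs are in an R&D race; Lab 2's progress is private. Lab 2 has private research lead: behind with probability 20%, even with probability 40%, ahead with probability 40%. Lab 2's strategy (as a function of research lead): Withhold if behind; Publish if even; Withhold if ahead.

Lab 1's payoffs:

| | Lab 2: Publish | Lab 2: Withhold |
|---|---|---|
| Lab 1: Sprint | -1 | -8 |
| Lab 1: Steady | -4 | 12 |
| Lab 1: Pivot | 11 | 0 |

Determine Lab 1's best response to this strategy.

Steady

E[Sprint] = 0.2·(-8) + 0.4·(-1) + 0.4·(-8) = -5.2
E[Steady] = 0.2·(12) + 0.4·(-4) + 0.4·(12) = 5.6
E[Pivot] = 0.2·(0) + 0.4·(11) + 0.4·(0) = 4.4
Best response: Steady (5.6 is the largest).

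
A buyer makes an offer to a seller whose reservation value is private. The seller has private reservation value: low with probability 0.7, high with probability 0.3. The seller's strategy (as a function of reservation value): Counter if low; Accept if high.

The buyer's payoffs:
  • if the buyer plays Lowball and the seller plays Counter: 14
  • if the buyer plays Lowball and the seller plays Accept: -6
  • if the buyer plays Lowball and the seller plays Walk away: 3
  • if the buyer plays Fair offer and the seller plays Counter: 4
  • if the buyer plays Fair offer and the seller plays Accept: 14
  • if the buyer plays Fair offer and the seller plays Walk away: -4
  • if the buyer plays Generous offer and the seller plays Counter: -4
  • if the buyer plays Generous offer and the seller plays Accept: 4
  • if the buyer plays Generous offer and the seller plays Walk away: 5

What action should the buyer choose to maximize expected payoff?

Compute the buyer's expected payoff for each action, taking the expectation over the seller's type.
E[Lowball] = 0.7·(14) + 0.3·(-6) = 8
E[Fair offer] = 0.7·(4) + 0.3·(14) = 7
E[Generous offer] = 0.7·(-4) + 0.3·(4) = -1.6
Best response: Lowball (8 is the largest).

Lowball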